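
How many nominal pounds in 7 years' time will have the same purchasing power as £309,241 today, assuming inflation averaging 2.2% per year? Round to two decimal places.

£360,125.06

Cumulative price-level factor: (1+2.2%)^7 ≈ 1.1645449880.
The nominal amount required is £309,241 scaled up by that factor.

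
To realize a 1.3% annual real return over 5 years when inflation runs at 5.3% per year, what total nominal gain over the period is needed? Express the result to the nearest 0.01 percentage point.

38.10%

Required annual nominal rate: (1+1.3%)(1+5.3%) − 1 = 6.6689%.
Cumulative over 5 years: (1 + 0.066689)^5 − 1 ≈ 0.38099.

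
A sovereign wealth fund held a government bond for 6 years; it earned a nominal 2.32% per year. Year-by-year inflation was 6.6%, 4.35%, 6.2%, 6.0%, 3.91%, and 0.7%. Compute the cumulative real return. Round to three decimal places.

-12.422%

Cumulative inflation factor: 1.066 × 1.0435 × 1.062 × 1.060 × 1.0391 × 1.007 ≈ 1.31029.
Nominal growth factor: 1.14753. Real growth factor = 1.14753 / 1.31029 ≈ 0.87578.
Total real return ≈ -12.4217%.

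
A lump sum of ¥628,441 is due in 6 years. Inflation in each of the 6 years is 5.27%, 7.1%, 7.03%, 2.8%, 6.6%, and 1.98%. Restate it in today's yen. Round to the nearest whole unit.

¥466,015

Price-level factor over 6 years: 1.0527 × 1.071 × 1.0703 × 1.028 × 1.066 × 1.0198 ≈ 1.3485434569.
Purchasing power today: ¥628,441 divided by that factor.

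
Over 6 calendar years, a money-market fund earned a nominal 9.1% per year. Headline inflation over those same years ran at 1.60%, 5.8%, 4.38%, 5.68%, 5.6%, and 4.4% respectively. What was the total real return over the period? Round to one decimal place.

29.0%

Cumulative inflation factor: 1.0160 × 1.058 × 1.0438 × 1.0568 × 1.056 × 1.044 ≈ 1.30724.
Nominal growth factor: 1.68635. Real growth factor = 1.68635 / 1.30724 ≈ 1.29001.
Total real return ≈ 29.0015%.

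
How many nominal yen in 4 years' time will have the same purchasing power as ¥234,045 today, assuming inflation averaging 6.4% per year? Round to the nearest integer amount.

¥299,962

Cumulative price-level factor: (1+6.4%)^4 ≈ 1.2816413532.
Multiplying ¥234,045 by the price-level factor gives the future nominal sum.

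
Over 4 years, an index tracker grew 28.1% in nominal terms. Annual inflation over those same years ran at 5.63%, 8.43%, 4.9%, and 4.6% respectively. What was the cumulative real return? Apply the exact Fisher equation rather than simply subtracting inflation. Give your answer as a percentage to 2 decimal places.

1.93%

Cumulative inflation factor: 1.0563 × 1.0843 × 1.049 × 1.046 ≈ 1.25674.
Nominal growth factor: 1.28100. Real growth factor = 1.28100 / 1.25674 ≈ 1.01931.
Total real return ≈ 1.9307%.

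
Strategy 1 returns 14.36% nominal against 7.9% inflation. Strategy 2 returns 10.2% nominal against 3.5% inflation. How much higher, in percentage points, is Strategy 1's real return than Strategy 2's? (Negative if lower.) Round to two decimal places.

-0.49

Strategy 1 real return: 1.1436/1.079 − 1 = 5.987%.
Strategy 2 real return: 1.102/1.035 − 1 = 6.473%.
Difference: 5.987 − 6.473 = -0.486 pp.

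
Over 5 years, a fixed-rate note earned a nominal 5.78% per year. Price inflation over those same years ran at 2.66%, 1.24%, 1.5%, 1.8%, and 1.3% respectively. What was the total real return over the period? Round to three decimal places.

Cumulative inflation factor: 1.0266 × 1.0124 × 1.015 × 1.018 × 1.013 ≈ 1.08787.
Nominal growth factor: 1.32440. Real growth factor = 1.32440 / 1.08787 ≈ 1.21742.
Total real return ≈ 21.7422%.

21.742%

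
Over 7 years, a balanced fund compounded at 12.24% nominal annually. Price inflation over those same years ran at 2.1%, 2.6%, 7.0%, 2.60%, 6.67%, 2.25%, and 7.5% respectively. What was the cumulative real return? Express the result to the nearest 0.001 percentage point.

Cumulative inflation factor: 1.021 × 1.026 × 1.070 × 1.0260 × 1.0667 × 1.0225 × 1.075 ≈ 1.34840.
Nominal growth factor: 2.24406. Real growth factor = 2.24406 / 1.34840 ≈ 1.66424.
Total real return ≈ 66.4237%.

66.424%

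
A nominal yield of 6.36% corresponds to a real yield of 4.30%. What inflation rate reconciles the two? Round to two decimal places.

1.98%

From (1+r_nom) = (1+r_real)(1+π), we get 1+π = (1 + 6.36%)/(1 + 4.30%) = 1.0636/1.0430 ≈ 1.01975.
So π ≈ 1.9751%.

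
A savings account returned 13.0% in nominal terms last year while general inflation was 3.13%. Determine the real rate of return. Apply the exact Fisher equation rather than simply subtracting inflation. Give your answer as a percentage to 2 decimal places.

Real return via the Fisher equation: (1 + 13.0%)/(1 + 3.13%) − 1 = 1.130/1.0313 − 1 ≈ 0.09570.

9.57%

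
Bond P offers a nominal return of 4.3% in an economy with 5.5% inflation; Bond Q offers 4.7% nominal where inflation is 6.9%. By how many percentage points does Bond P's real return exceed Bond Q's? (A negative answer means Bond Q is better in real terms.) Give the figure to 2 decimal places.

0.92

Bond P real return: 1.043/1.055 − 1 = -1.137%.
Bond Q real return: 1.047/1.069 − 1 = -2.058%.
Difference: -1.137 − (-2.058) = 0.921 pp.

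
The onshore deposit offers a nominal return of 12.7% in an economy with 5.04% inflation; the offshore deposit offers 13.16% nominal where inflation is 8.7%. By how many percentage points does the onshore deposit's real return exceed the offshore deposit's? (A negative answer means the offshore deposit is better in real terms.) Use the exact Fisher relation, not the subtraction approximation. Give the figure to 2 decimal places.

3.19

The onshore deposit real return: 1.127/1.0504 − 1 = 7.292%.
The offshore deposit real return: 1.1316/1.087 − 1 = 4.103%.
Difference: 7.292 − 4.103 = 3.189 pp.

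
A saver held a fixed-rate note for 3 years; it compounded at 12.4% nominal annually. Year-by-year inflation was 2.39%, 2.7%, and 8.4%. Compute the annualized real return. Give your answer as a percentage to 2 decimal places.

Cumulative inflation factor: 1.0239 × 1.027 × 1.084 ≈ 1.13988.
Nominal growth factor: 1.42003. Real growth factor = 1.42003 / 1.13988 ≈ 1.24578.
Annualized: 1.24578^(1/3) − 1 ≈ 0.07600.

7.60%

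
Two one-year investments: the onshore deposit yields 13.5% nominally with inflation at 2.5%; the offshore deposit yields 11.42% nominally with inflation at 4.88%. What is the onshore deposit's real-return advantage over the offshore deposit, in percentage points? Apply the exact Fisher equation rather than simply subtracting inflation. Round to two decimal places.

The onshore deposit real return: 1.135/1.025 − 1 = 10.732%.
The offshore deposit real return: 1.1142/1.0488 − 1 = 6.236%.
Difference: 10.732 − 6.236 = 4.496 pp.

4.50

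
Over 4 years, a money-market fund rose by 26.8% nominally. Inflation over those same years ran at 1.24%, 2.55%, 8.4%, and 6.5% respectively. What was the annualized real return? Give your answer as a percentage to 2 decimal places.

Cumulative inflation factor: 1.0124 × 1.0255 × 1.084 × 1.065 ≈ 1.19858.
Nominal growth factor: 1.26800. Real growth factor = 1.26800 / 1.19858 ≈ 1.05792.
Annualized: 1.05792^(1/4) − 1 ≈ 0.01418.

1.42%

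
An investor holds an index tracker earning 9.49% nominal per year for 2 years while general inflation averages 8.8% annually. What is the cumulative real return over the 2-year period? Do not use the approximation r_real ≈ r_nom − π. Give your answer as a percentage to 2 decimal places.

The annual real rate is (1+9.49%)/(1+8.8%) − 1 = 0.6342%.
Compounded over 2 years: (1 + 0.006342)^2 − 1 ≈ 0.01272.

1.27%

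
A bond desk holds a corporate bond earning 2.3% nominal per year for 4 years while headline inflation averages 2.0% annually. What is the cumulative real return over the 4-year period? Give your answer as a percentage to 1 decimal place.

The annual real rate is (1+2.3%)/(1+2.0%) − 1 = 0.2941%.
Compounded over 4 years: (1 + 0.002941)^4 − 1 ≈ 0.01182.

1.2%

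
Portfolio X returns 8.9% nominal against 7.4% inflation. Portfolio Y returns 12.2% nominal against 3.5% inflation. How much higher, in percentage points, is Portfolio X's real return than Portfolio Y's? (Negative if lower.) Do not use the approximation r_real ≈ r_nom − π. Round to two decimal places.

Portfolio X real return: 1.089/1.074 − 1 = 1.397%.
Portfolio Y real return: 1.122/1.035 − 1 = 8.406%.
Difference: 1.397 − 8.406 = -7.009 pp.

-7.01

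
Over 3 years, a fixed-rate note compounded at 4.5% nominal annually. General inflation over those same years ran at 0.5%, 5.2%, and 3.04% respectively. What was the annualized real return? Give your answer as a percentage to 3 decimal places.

Cumulative inflation factor: 1.005 × 1.052 × 1.0304 ≈ 1.08940.
Nominal growth factor: 1.14117. Real growth factor = 1.14117 / 1.08940 ≈ 1.04752.
Annualized: 1.04752^(1/3) − 1 ≈ 0.01559.

1.559%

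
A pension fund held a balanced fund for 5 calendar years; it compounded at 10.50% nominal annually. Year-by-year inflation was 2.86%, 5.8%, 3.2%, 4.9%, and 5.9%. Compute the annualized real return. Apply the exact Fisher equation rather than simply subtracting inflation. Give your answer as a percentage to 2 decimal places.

5.72%

Cumulative inflation factor: 1.0286 × 1.058 × 1.032 × 1.049 × 1.059 ≈ 1.24762.
Nominal growth factor: 1.64745. Real growth factor = 1.64745 / 1.24762 ≈ 1.32047.
Annualized: 1.32047^(1/5) − 1 ≈ 0.05717.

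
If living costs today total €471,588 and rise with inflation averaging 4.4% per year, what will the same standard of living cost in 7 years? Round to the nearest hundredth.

Cumulative price-level factor: (1+4.4%)^7 ≈ 1.3517721377.
The nominal amount required is €471,588 scaled up by that factor.

€637,479.52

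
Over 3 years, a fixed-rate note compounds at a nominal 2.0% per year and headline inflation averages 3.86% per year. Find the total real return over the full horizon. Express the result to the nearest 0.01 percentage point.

-5.28%

The annual real rate is (1+2.0%)/(1+3.86%) − 1 = -1.7909%.
Compounded over 3 years: (1 + -0.017909)^3 − 1 ≈ -0.05277.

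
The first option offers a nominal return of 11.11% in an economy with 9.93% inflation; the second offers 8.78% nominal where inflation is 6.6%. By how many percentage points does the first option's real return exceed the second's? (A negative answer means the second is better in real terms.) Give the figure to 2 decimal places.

-0.97

The first option real return: 1.1111/1.0993 − 1 = 1.073%.
The second real return: 1.0878/1.066 − 1 = 2.045%.
Difference: 1.073 − 2.045 = -0.972 pp.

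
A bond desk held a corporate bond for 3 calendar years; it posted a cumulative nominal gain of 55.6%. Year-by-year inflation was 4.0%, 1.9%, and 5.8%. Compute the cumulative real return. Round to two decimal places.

38.78%

Cumulative inflation factor: 1.040 × 1.019 × 1.058 ≈ 1.12123.
Nominal growth factor: 1.55600. Real growth factor = 1.55600 / 1.12123 ≈ 1.38777.
Total real return ≈ 38.7767%.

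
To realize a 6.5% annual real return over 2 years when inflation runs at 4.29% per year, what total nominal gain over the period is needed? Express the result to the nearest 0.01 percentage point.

23.36%

Required annual nominal rate: (1+6.5%)(1+4.29%) − 1 = 11.06885%.
Cumulative over 2 years: (1 + 0.1106885)^2 − 1 ≈ 0.23363.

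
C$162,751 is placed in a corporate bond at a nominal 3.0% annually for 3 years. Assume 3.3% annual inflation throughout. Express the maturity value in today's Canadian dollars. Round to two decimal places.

C$161,337.15

Nominal value at maturity: C$162,751 × (1 + 3.0%)^3 ≈ C$177,842.41.
Price-level factor over 3 years: (1 + 3.3%)^3 = 1.102302937.
Dividing the nominal maturity value by the price-level factor gives the value in today's money.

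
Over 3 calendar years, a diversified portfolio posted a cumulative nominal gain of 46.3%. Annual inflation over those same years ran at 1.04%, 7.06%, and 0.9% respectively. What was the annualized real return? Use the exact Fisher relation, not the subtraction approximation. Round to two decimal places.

10.26%

Cumulative inflation factor: 1.0104 × 1.0706 × 1.009 ≈ 1.09147.
Nominal growth factor: 1.46300. Real growth factor = 1.46300 / 1.09147 ≈ 1.34039.
Annualized: 1.34039^(1/3) − 1 ≈ 0.10258.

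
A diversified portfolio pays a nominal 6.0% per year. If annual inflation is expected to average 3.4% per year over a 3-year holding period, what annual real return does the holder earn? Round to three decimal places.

With constant rates the annual real return is the same each year: (1+6.0%)/(1+3.4%) − 1 = 0.02515.

2.515%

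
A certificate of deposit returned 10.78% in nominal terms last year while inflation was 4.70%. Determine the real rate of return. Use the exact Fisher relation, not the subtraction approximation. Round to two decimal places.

5.81%

Real return via the Fisher equation: (1 + 10.78%)/(1 + 4.70%) − 1 = 1.1078/1.0470 − 1 ≈ 0.05807.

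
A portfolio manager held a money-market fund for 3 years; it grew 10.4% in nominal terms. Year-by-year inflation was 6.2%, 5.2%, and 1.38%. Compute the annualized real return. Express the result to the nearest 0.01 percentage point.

Cumulative inflation factor: 1.062 × 1.052 × 1.0138 ≈ 1.13264.
Nominal growth factor: 1.10400. Real growth factor = 1.10400 / 1.13264 ≈ 0.97471.
Annualized: 0.97471^(1/3) − 1 ≈ -0.00850.

-0.85%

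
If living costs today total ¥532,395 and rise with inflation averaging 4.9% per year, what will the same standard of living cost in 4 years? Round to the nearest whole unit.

¥644,668

Cumulative price-level factor: (1+4.9%)^4 ≈ 1.2108823608.
The nominal amount required is ¥532,395 scaled up by that factor.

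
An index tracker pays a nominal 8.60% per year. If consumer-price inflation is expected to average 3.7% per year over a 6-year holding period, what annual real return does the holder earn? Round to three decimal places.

With constant rates the annual real return is the same each year: (1+8.60%)/(1+3.7%) − 1 = 0.04725.

4.725%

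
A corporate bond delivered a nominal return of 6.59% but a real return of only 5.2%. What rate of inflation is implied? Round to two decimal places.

1.32%

From (1+r_nom) = (1+r_real)(1+π), we get 1+π = (1 + 6.59%)/(1 + 5.2%) = 1.0659/1.052 ≈ 1.01321.
So π ≈ 1.3213%.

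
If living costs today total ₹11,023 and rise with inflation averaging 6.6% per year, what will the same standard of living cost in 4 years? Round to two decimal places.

₹14,234.05

Cumulative price-level factor: (1+6.6%)^4 ≈ 1.2913049587.
The nominal amount required is ₹11,023 scaled up by that factor.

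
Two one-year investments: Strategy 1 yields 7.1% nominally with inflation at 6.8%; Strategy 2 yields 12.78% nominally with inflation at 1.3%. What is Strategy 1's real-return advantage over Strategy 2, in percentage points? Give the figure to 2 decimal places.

-11.05

Strategy 1 real return: 1.071/1.068 − 1 = 0.281%.
Strategy 2 real return: 1.1278/1.013 − 1 = 11.333%.
Difference: 0.281 − 11.333 = -11.052 pp.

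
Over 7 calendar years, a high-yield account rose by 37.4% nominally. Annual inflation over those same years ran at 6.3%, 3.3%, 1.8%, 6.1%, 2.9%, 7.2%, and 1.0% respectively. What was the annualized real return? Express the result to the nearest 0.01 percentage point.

Cumulative inflation factor: 1.063 × 1.033 × 1.018 × 1.061 × 1.029 × 1.072 × 1.010 ≈ 1.32138.
Nominal growth factor: 1.37400. Real growth factor = 1.37400 / 1.32138 ≈ 1.03982.
Annualized: 1.03982^(1/7) − 1 ≈ 0.00559.

0.56%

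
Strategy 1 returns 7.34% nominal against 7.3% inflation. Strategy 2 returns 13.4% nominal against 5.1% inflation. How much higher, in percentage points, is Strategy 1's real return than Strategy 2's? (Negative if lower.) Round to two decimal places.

-7.86

Strategy 1 real return: 1.0734/1.073 − 1 = 0.037%.
Strategy 2 real return: 1.134/1.051 − 1 = 7.897%.
Difference: 0.037 − 7.897 = -7.860 pp.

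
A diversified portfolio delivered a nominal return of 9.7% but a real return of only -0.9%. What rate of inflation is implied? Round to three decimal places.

From (1+r_nom) = (1+r_real)(1+π), we get 1+π = (1 + 9.7%)/(1 − 0.9%) = 1.097/0.991 ≈ 1.10696.
So π ≈ 10.6963%.

10.696%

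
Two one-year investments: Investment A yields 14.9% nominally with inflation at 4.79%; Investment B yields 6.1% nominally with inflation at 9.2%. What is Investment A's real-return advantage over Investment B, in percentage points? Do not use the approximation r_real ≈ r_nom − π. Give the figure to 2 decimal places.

Investment A real return: 1.149/1.0479 − 1 = 9.648%.
Investment B real return: 1.061/1.092 − 1 = -2.839%.
Difference: 9.648 − (-2.839) = 12.487 pp.

12.49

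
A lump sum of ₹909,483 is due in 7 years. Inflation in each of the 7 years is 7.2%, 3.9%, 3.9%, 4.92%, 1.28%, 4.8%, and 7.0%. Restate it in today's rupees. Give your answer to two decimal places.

₹659,540.81

Price-level factor over 7 years: 1.072 × 1.039 × 1.039 × 1.0492 × 1.0128 × 1.048 × 1.070 ≈ 1.3789639587.
Purchasing power today: ₹909,483 divided by that factor.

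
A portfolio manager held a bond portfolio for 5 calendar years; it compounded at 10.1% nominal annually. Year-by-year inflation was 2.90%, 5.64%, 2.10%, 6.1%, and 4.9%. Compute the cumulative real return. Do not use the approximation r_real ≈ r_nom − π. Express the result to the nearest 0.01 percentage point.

Cumulative inflation factor: 1.0290 × 1.0564 × 1.0210 × 1.061 × 1.049 ≈ 1.23527.
Nominal growth factor: 1.61784. Real growth factor = 1.61784 / 1.23527 ≈ 1.30971.
Total real return ≈ 30.9713%.

30.97%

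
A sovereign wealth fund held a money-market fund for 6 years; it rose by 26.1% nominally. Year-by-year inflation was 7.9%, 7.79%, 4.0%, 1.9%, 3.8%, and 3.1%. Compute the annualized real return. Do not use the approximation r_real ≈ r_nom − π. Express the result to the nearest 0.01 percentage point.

Cumulative inflation factor: 1.079 × 1.0779 × 1.040 × 1.019 × 1.038 × 1.031 ≈ 1.31906.
Nominal growth factor: 1.26100. Real growth factor = 1.26100 / 1.31906 ≈ 0.95599.
Annualized: 0.95599^(1/6) − 1 ≈ -0.00747.

-0.75%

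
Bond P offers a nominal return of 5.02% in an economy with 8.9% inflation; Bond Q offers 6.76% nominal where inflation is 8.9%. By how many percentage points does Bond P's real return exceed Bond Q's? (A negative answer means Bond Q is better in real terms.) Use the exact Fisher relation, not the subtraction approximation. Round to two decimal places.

Bond P real return: 1.0502/1.089 − 1 = -3.563%.
Bond Q real return: 1.0676/1.089 − 1 = -1.965%.
Difference: -3.563 − (-1.965) = -1.598 pp.

-1.60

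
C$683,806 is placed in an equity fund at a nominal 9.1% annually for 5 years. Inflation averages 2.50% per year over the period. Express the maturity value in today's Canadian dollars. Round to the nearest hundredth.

C$934,194.56

Nominal value at maturity: C$683,806 × (1 + 9.1%)^5 ≈ C$1,056,955.40.
Price-level factor over 5 years: (1 + 2.50%)^5 ≈ 1.1314082129.
The maturity value deflated by that factor is the answer in today's purchasing power.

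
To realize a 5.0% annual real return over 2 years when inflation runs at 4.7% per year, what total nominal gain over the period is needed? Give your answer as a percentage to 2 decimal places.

20.86%

Required annual nominal rate: (1+5.0%)(1+4.7%) − 1 = 9.935%.
Cumulative over 2 years: (1 + 0.09935)^2 − 1 ≈ 0.20857.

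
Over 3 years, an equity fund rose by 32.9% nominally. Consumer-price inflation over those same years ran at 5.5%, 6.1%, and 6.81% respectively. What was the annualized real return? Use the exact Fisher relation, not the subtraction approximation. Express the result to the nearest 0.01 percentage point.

Cumulative inflation factor: 1.055 × 1.061 × 1.0681 ≈ 1.19558.
Nominal growth factor: 1.32900. Real growth factor = 1.32900 / 1.19558 ≈ 1.11159.
Annualized: 1.11159^(1/3) − 1 ≈ 0.03589.

3.59%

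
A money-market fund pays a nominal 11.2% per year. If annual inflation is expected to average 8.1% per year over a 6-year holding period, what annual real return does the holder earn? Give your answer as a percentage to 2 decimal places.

2.87%

With constant rates the annual real return is the same each year: (1+11.2%)/(1+8.1%) − 1 = 0.02868.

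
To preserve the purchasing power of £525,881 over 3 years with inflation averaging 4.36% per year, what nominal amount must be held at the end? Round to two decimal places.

£597,708.86

Cumulative price-level factor: (1+4.36%)^3 ≈ 1.1365857619.
The nominal amount required is £525,881 scaled up by that factor.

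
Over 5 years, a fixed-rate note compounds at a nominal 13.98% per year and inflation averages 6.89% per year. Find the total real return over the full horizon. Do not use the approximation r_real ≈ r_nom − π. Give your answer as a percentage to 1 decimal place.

The annual real rate is (1+13.98%)/(1+6.89%) − 1 = 6.6330%.
Compounded over 5 years: (1 + 0.066330)^5 − 1 ≈ 0.37866.

37.9%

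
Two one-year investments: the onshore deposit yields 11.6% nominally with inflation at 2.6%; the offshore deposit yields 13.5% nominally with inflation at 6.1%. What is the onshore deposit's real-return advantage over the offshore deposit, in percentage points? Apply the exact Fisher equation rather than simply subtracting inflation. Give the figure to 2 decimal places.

The onshore deposit real return: 1.116/1.026 − 1 = 8.772%.
The offshore deposit real return: 1.135/1.061 − 1 = 6.975%.
Difference: 8.772 − 6.975 = 1.797 pp.

1.80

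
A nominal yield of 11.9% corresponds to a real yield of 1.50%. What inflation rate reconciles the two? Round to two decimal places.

10.25%

From (1+r_nom) = (1+r_real)(1+π), we get 1+π = (1 + 11.9%)/(1 + 1.50%) = 1.119/1.0150 ≈ 1.10246.
So π ≈ 10.2463%.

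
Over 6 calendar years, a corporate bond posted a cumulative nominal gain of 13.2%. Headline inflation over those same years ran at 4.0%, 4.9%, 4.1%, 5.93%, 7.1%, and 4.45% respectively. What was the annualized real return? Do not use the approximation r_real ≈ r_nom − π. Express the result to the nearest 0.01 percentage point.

-2.84%

Cumulative inflation factor: 1.040 × 1.049 × 1.041 × 1.0593 × 1.071 × 1.0445 ≈ 1.34579.
Nominal growth factor: 1.13200. Real growth factor = 1.13200 / 1.34579 ≈ 0.84114.
Annualized: 0.84114^(1/6) − 1 ≈ -0.02842.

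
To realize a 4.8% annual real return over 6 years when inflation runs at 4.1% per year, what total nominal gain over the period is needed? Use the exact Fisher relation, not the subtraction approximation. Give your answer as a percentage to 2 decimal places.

Required annual nominal rate: (1+4.8%)(1+4.1%) − 1 = 9.0968%.
Cumulative over 6 years: (1 + 0.090968)^6 − 1 ≈ 0.68606.

68.61%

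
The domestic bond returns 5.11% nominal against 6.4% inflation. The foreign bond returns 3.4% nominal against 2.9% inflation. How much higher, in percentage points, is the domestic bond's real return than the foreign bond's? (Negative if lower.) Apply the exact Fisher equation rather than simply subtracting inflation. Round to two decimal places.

The domestic bond real return: 1.0511/1.064 − 1 = -1.212%.
The foreign bond real return: 1.034/1.029 − 1 = 0.486%.
Difference: -1.212 − 0.486 = -1.698 pp.

-1.70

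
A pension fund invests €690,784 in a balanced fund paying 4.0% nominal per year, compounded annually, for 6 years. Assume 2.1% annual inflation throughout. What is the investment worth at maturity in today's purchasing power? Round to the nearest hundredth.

€771,592.24

Nominal value at maturity: €690,784 × (1 + 4.0%)^6 ≈ €874,062.13.
Price-level factor over 6 years: (1 + 2.1%)^6 ≈ 1.1328031618.
Dividing the nominal maturity value by the price-level factor gives the value in today's money.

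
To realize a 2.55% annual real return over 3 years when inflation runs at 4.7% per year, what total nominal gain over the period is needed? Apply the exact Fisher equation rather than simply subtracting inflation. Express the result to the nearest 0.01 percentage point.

Required annual nominal rate: (1+2.55%)(1+4.7%) − 1 = 7.36985%.
Cumulative over 3 years: (1 + 0.0736985)^3 − 1 ≈ 0.23779.

23.78%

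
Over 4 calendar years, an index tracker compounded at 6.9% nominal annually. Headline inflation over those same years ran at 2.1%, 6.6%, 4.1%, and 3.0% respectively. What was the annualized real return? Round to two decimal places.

Cumulative inflation factor: 1.021 × 1.066 × 1.041 × 1.030 ≈ 1.16700.
Nominal growth factor: 1.30590. Real growth factor = 1.30590 / 1.16700 ≈ 1.11903.
Annualized: 1.11903^(1/4) − 1 ≈ 0.02851.

2.85%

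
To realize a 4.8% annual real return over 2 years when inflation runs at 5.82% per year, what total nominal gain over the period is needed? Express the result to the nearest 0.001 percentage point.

22.987%

Required annual nominal rate: (1+4.8%)(1+5.82%) − 1 = 10.89936%.
Cumulative over 2 years: (1 + 0.1089936)^2 − 1 ≈ 0.22987.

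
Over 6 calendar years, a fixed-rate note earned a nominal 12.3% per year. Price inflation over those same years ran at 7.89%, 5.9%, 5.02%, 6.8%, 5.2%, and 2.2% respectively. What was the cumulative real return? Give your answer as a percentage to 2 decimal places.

45.58%

Cumulative inflation factor: 1.0789 × 1.059 × 1.0502 × 1.068 × 1.052 × 1.022 ≈ 1.37780.
Nominal growth factor: 2.00576. Real growth factor = 2.00576 / 1.37780 ≈ 1.45577.
Total real return ≈ 45.5766%.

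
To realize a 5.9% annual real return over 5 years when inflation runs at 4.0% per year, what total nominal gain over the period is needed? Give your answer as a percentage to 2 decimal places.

62.05%

Required annual nominal rate: (1+5.9%)(1+4.0%) − 1 = 10.136%.
Cumulative over 5 years: (1 + 0.10136)^5 − 1 ≈ 0.62049.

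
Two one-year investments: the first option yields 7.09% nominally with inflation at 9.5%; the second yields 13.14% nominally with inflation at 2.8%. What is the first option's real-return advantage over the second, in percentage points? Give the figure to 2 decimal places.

-12.26

The first option real return: 1.0709/1.095 − 1 = -2.201%.
The second real return: 1.1314/1.028 − 1 = 10.058%.
Difference: -2.201 − 10.058 = -12.259 pp.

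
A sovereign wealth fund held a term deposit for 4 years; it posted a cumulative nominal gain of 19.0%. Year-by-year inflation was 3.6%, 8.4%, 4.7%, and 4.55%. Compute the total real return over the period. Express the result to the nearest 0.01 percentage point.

Cumulative inflation factor: 1.036 × 1.084 × 1.047 × 1.0455 ≈ 1.22931.
Nominal growth factor: 1.19000. Real growth factor = 1.19000 / 1.22931 ≈ 0.96803.
Total real return ≈ -3.1974%.

-3.20%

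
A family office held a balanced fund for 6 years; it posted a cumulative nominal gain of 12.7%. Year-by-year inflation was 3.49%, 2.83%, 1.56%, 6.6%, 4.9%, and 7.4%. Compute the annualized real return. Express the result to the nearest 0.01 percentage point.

Cumulative inflation factor: 1.0349 × 1.0283 × 1.0156 × 1.066 × 1.049 × 1.074 ≈ 1.29801.
Nominal growth factor: 1.12700. Real growth factor = 1.12700 / 1.29801 ≈ 0.86825.
Annualized: 0.86825^(1/6) − 1 ≈ -0.02327.

-2.33%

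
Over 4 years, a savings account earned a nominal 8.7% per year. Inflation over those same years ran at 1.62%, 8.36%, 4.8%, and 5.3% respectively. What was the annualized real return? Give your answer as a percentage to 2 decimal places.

3.53%

Cumulative inflation factor: 1.0162 × 1.0836 × 1.048 × 1.053 ≈ 1.21517.
Nominal growth factor: 1.39611. Real growth factor = 1.39611 / 1.21517 ≈ 1.14889.
Annualized: 1.14889^(1/4) − 1 ≈ 0.03531.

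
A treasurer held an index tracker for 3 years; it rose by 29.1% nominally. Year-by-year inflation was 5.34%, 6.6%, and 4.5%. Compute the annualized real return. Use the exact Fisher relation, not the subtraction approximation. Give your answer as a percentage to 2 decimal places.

Cumulative inflation factor: 1.0534 × 1.066 × 1.045 ≈ 1.17346.
Nominal growth factor: 1.29100. Real growth factor = 1.29100 / 1.17346 ≈ 1.10017.
Annualized: 1.10017^(1/3) − 1 ≈ 0.03233.

3.23%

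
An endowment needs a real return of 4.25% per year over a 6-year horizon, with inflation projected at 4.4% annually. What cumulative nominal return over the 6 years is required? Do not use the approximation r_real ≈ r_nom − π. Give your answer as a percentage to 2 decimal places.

Required annual nominal rate: (1+4.25%)(1+4.4%) − 1 = 8.837%.
Cumulative over 6 years: (1 + 0.08837)^6 − 1 ≈ 0.66211.

66.21%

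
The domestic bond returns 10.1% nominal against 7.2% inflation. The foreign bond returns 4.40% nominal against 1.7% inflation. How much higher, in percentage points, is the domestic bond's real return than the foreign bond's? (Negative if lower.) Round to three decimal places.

0.050

The domestic bond real return: 1.101/1.072 − 1 = 2.7052%.
The foreign bond real return: 1.0440/1.017 − 1 = 2.6549%.
Difference: 2.7052 − 2.6549 = 0.0503 pp.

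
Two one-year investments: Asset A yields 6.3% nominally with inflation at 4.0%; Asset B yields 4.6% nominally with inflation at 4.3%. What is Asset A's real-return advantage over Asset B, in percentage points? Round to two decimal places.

1.92

Asset A real return: 1.063/1.040 − 1 = 2.212%.
Asset B real return: 1.046/1.043 − 1 = 0.288%.
Difference: 2.212 − 0.288 = 1.924 pp.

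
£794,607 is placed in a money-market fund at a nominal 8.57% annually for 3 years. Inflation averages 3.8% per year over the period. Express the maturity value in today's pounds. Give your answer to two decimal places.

£909,263.67

Nominal value at maturity: £794,607 × (1 + 8.57%)^3 ≈ £1,016,908.55.
Price-level factor over 3 years: (1 + 3.8%)^3 = 1.118386872.
Dividing the nominal maturity value by the price-level factor gives the value in today's money.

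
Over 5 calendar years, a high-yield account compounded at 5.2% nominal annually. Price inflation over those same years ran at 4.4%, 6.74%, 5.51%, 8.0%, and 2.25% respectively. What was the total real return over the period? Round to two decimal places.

Cumulative inflation factor: 1.044 × 1.0674 × 1.0551 × 1.080 × 1.0225 ≈ 1.29840.
Nominal growth factor: 1.28848. Real growth factor = 1.28848 / 1.29840 ≈ 0.99236.
Total real return ≈ -0.7638%.

-0.76%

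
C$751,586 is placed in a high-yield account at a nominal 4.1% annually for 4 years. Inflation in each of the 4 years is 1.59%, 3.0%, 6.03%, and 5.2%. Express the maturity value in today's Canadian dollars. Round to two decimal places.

Nominal value at maturity: C$751,586 × (1 + 4.1%)^4 ≈ C$882,635.92.
Price-level factor over 4 years: 1.0159 × 1.030 × 1.0603 × 1.052 ≈ 1.1671661568.
The maturity value deflated by that factor is the answer in today's purchasing power.

C$756,221.31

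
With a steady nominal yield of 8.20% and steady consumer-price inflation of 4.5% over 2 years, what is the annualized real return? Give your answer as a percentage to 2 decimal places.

With constant rates the annual real return is the same each year: (1+8.20%)/(1+4.5%) − 1 = 0.03541.

3.54%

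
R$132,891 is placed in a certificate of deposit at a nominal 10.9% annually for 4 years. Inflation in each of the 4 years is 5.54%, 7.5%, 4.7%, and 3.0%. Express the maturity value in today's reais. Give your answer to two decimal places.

Nominal value at maturity: R$132,891 × (1 + 10.9%)^4 ≈ R$201,011.89.
Price-level factor over 4 years: 1.0554 × 1.075 × 1.047 × 1.030 ≈ 1.2235154576.
The maturity value deflated by that factor is the answer in today's purchasing power.

R$164,290.44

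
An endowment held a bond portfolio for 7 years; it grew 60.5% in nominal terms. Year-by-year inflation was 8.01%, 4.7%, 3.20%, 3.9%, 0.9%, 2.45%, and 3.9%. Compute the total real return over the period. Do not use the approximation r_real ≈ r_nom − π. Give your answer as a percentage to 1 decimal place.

Cumulative inflation factor: 1.0801 × 1.047 × 1.0320 × 1.039 × 1.009 × 1.0245 × 1.039 ≈ 1.30234.
Nominal growth factor: 1.60500. Real growth factor = 1.60500 / 1.30234 ≈ 1.23240.
Total real return ≈ 23.2397%.

23.2%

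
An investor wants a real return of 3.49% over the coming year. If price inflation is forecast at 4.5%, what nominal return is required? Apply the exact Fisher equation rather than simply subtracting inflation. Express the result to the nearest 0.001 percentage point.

8.147%

By the Fisher equation, 1 + r_nom = (1 + 3.49%)(1 + 4.5%) = 1.0349 × 1.045 = 1.0814705.
So r_nom = 8.14705%.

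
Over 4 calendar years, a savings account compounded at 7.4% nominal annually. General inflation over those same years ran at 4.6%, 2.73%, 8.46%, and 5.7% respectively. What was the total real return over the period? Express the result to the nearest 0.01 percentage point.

Cumulative inflation factor: 1.046 × 1.0273 × 1.0846 × 1.057 ≈ 1.23189.
Nominal growth factor: 1.33051. Real growth factor = 1.33051 / 1.23189 ≈ 1.08005.
Total real return ≈ 8.0049%.

8.00%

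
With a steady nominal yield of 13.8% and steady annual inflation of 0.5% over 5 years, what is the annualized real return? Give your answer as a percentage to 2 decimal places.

With constant rates the annual real return is the same each year: (1+13.8%)/(1+0.5%) − 1 = 0.13234.

13.23%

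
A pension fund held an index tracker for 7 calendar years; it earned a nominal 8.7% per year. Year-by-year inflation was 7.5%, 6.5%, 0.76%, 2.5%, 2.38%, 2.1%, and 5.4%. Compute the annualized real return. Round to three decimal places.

Cumulative inflation factor: 1.075 × 1.065 × 1.0076 × 1.025 × 1.0238 × 1.021 × 1.054 ≈ 1.30272.
Nominal growth factor: 1.79311. Real growth factor = 1.79311 / 1.30272 ≈ 1.37643.
Annualized: 1.37643^(1/7) − 1 ≈ 0.04670.

4.670%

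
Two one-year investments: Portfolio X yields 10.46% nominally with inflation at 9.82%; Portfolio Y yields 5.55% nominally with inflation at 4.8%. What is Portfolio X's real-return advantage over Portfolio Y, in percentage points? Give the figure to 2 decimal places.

Portfolio X real return: 1.1046/1.0982 − 1 = 0.583%.
Portfolio Y real return: 1.0555/1.048 − 1 = 0.716%.
Difference: 0.583 − 0.716 = -0.133 pp.

-0.13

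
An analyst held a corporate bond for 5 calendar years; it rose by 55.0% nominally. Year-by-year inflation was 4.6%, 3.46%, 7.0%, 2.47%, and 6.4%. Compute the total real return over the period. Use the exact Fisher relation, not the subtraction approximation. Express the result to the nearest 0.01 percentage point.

Cumulative inflation factor: 1.046 × 1.0346 × 1.070 × 1.0247 × 1.064 ≈ 1.26249.
Nominal growth factor: 1.55000. Real growth factor = 1.55000 / 1.26249 ≈ 1.22774.
Total real return ≈ 22.7737%.

22.77%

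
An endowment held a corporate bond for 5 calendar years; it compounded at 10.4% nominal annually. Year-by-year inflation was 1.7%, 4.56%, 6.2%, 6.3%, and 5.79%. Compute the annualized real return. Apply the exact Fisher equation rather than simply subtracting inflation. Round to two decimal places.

5.25%

Cumulative inflation factor: 1.017 × 1.0456 × 1.062 × 1.063 × 1.0579 ≈ 1.26996.
Nominal growth factor: 1.64001. Real growth factor = 1.64001 / 1.26996 ≈ 1.29139.
Annualized: 1.29139^(1/5) − 1 ≈ 0.05247.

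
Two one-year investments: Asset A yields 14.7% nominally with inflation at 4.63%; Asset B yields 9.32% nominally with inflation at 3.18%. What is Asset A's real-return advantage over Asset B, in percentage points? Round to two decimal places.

Asset A real return: 1.147/1.0463 − 1 = 9.624%.
Asset B real return: 1.0932/1.0318 − 1 = 5.951%.
Difference: 9.624 − 5.951 = 3.673 pp.

3.67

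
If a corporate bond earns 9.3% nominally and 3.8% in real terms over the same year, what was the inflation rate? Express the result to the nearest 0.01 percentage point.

5.30%

From (1+r_nom) = (1+r_real)(1+π), we get 1+π = (1 + 9.3%)/(1 + 3.8%) = 1.093/1.038 ≈ 1.05299.
So π ≈ 5.2987%.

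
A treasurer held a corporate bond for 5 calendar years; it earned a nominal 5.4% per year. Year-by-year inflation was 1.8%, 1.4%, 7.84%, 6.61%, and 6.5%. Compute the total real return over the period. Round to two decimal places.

2.92%

Cumulative inflation factor: 1.018 × 1.014 × 1.0784 × 1.0661 × 1.065 ≈ 1.26390.
Nominal growth factor: 1.30078. Real growth factor = 1.30078 / 1.26390 ≈ 1.02918.
Total real return ≈ 2.9177%.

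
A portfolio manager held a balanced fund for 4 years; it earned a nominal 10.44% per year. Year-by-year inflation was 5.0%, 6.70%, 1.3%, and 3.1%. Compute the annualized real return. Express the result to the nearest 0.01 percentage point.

6.19%

Cumulative inflation factor: 1.050 × 1.0670 × 1.013 × 1.031 ≈ 1.17010.
Nominal growth factor: 1.48767. Real growth factor = 1.48767 / 1.17010 ≈ 1.27140.
Annualized: 1.27140^(1/4) − 1 ≈ 0.06187.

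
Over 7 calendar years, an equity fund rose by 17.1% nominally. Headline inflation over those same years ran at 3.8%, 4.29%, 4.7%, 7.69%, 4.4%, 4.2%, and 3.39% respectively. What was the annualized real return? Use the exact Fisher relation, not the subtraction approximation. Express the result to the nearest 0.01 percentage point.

-2.25%

Cumulative inflation factor: 1.038 × 1.0429 × 1.047 × 1.0769 × 1.044 × 1.042 × 1.0339 ≈ 1.37280.
Nominal growth factor: 1.17100. Real growth factor = 1.17100 / 1.37280 ≈ 0.85300.
Annualized: 0.85300^(1/7) − 1 ≈ -0.02246.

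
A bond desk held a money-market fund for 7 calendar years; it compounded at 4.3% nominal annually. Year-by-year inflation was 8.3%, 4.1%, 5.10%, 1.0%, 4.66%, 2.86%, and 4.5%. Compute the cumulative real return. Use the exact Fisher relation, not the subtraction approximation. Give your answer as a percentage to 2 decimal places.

-0.27%

Cumulative inflation factor: 1.083 × 1.041 × 1.0510 × 1.010 × 1.0466 × 1.0286 × 1.045 ≈ 1.34632.
Nominal growth factor: 1.34273. Real growth factor = 1.34273 / 1.34632 ≈ 0.99734.
Total real return ≈ -0.2660%.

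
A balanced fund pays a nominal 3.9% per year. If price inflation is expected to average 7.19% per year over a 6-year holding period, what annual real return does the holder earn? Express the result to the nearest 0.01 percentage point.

-3.07%

With constant rates the annual real return is the same each year: (1+3.9%)/(1+7.19%) − 1 = -0.03069.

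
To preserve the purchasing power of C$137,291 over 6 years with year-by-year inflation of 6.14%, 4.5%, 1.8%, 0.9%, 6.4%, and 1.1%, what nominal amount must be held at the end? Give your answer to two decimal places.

C$168,255.46

Cumulative price-level factor: 1.0614 × 1.045 × 1.018 × 1.009 × 1.064 × 1.011 ≈ 1.2255389020.
The nominal amount required is C$137,291 scaled up by that factor.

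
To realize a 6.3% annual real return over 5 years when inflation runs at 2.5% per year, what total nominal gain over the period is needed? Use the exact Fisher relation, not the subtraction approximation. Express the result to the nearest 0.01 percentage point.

Required annual nominal rate: (1+6.3%)(1+2.5%) − 1 = 8.9575%.
Cumulative over 5 years: (1 + 0.089575)^5 − 1 ≈ 0.53563.

53.56%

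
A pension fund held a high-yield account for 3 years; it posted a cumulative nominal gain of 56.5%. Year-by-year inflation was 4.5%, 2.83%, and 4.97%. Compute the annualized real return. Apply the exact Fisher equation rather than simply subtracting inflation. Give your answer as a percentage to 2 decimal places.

Cumulative inflation factor: 1.045 × 1.0283 × 1.0497 ≈ 1.12798.
Nominal growth factor: 1.56500. Real growth factor = 1.56500 / 1.12798 ≈ 1.38744.
Annualized: 1.38744^(1/3) − 1 ≈ 0.11533.

11.53%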